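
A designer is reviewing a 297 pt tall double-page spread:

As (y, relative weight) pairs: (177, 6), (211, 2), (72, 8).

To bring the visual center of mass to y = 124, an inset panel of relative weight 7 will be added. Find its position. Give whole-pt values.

New total weight: (6 + 2 + 8) + 7 = 23.
Along y: (2060 + 7·y) / 23 = 124 (existing moment 6·177 + 2·211 + 8·72 = 2060) ⇒ y = (2852 − 2060) / 7 ≈ 113.14.

y ≈ 113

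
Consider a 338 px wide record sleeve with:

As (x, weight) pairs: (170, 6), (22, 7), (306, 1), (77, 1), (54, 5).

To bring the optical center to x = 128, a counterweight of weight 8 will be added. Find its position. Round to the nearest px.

x ≈ 220

With the counterweight, Σw becomes 6 + 7 + 1 + 1 + 5 + 8 = 28.
Along x: (1827 + 8·x) / 28 = 128 (existing moment 6·170 + 7·22 + 1·306 + 1·77 + 5·54 = 1827) ⇒ x = (3584 − 1827) / 8 ≈ 219.62.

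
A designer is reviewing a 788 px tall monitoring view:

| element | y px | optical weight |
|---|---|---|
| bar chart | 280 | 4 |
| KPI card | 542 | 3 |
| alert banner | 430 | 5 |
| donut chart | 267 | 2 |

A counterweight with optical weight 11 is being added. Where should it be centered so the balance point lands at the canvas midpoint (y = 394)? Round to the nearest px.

New total weight: (4 + 3 + 5 + 2) + 11 = 25.
Along y: (5430 + 11·y) / 25 = 394 (existing moment 4·280 + 3·542 + 5·430 + 2·267 = 5430) ⇒ y = (9850 − 5430) / 11 ≈ 401.82.

y ≈ 402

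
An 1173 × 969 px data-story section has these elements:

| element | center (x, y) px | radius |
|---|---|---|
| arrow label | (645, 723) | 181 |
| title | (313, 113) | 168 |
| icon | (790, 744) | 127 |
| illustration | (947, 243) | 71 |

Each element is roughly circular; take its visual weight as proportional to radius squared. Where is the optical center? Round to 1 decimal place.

Weights ∝ r²: arrow label 181² = 32761, title 168² = 28224, icon 127² = 16129, illustration 71² = 5041; Σw = 82155.
Σw·x = 32761·645 + 28224·313 + 16129·790 + 5041·947 = 47480694, so x̄ = 47480694/82155 ≈ 577.94.
Σw·y = 32761·723 + 28224·113 + 16129·744 + 5041·243 = 40100454, so ȳ = 40100454/82155 ≈ 488.11.

(577.9, 488.1)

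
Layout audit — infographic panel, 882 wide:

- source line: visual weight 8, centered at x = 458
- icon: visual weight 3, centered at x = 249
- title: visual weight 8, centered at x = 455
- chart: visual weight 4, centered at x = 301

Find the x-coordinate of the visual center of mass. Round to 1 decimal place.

Σw = 8 + 3 + 8 + 4 = 23.
x: (8·458 + 3·249 + 8·455 + 4·301) / 23 = 9255 / 23 ≈ 402.39

x ≈ 402.4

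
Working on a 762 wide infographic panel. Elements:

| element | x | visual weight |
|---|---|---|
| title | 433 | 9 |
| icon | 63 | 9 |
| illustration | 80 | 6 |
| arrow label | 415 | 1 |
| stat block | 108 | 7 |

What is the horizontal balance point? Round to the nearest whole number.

Total weight = 9 + 9 + 6 + 1 + 7 = 32.
x-moment: 9·433 + 9·63 + 6·80 + 1·415 + 7·108 = 6115; centroid 6115/32 ≈ 191.09.

x ≈ 191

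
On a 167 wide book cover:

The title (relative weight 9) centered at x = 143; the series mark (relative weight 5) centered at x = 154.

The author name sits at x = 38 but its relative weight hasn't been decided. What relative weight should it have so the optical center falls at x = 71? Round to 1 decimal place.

Fixed elements: Σw = 9 + 5 = 14, Σw·x = 9·143 + 5·154 = 2057.
For the centroid to hit 71: (2057 + w·38) / (14 + w) = 71.
Rearranging, w·(38 − 71) = 71·14 − 2057 = -1063, so w ≈ -1063/-33 = 32.21.

w ≈ 32.2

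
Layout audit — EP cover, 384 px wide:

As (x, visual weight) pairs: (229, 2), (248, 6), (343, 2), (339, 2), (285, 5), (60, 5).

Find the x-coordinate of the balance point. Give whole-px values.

x ≈ 229

Σw = 2 + 6 + 2 + 2 + 5 + 5 = 22.
x: (2·229 + 6·248 + 2·343 + 2·339 + 5·285 + 5·60) / 22 = 5035 / 22 ≈ 228.86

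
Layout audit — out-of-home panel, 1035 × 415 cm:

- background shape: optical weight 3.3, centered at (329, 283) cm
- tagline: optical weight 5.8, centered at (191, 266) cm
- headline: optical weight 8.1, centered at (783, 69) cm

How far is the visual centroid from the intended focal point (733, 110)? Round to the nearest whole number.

Σw = 3.3 + 5.8 + 8.1 = 17.2.
x: (3.3·329 + 5.8·191 + 8.1·783) / 17.2 = 8535.8 / 17.2 ≈ 496.27
y: (3.3·283 + 5.8·266 + 8.1·69) / 17.2 = 3035.6 / 17.2 ≈ 176.49
Relative to (733, 110): Δ = (-236.73, 66.49); |Δ| = √(-236.73² + 66.49²) ≈ 245.89.

≈ 246 cm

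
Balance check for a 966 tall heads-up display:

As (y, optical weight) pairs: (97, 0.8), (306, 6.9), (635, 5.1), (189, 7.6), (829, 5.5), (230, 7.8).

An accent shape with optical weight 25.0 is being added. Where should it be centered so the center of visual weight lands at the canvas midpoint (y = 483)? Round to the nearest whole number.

y ≈ 605

With the accent shape, Σw becomes 0.8 + 6.9 + 5.1 + 7.6 + 5.5 + 7.8 + 25.0 = 58.7.
Along y: (13217.4 + 25.0·y) / 58.7 = 483 (existing moment 0.8·97 + 6.9·306 + 5.1·635 + 7.6·189 + 5.5·829 + 7.8·230 = 13217.4) ⇒ y = (28352.1 − 13217.4) / 25.0 ≈ 605.39.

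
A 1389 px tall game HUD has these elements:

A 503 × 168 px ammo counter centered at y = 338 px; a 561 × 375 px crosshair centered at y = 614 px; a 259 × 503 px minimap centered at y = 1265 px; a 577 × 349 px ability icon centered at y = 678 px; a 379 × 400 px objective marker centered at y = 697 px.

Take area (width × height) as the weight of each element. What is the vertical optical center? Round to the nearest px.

y ≈ 726

Areas → weights: ammo counter 503·168 = 84504, crosshair 561·375 = 210375, minimap 259·503 = 130277, ability icon 577·349 = 201373, objective marker 379·400 = 151600; Σw = 778129.
y: (84504·338 + 210375·614 + 130277·1265 + 201373·678 + 151600·697) / 778129 = 564729101 / 778129 ≈ 725.75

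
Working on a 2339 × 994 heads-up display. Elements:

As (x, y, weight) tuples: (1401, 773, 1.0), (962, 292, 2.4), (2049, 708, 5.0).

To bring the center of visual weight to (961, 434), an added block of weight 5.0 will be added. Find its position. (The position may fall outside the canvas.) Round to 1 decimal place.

After adding the added block, total weight = 1.0 + 2.4 + 5.0 + 5.0 = 13.4.
x: need Σw·x = 13.4·961 = 12877.4. Existing = 1.0·1401 + 2.4·962 + 5.0·2049 = 13954.8. Remainder -1077.4 / 5.0 ≈ -215.48.
y: need Σw·y = 13.4·434 = 5815.6. Existing = 1.0·773 + 2.4·292 + 5.0·708 = 5013.8. Remainder 801.8 / 5.0 ≈ 160.36.

(-215.5, 160.4)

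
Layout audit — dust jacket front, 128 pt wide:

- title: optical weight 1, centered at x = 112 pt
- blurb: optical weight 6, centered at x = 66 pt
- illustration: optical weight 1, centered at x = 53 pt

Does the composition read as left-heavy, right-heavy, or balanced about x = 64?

Weights sum to 1 + 6 + 1 = 8.
x-moment: 1·112 + 6·66 + 1·53 = 561; centroid 561/8 ≈ 70.12.
70.1 lies right of the midline 64, so the layout is right-heavy.

right-heavy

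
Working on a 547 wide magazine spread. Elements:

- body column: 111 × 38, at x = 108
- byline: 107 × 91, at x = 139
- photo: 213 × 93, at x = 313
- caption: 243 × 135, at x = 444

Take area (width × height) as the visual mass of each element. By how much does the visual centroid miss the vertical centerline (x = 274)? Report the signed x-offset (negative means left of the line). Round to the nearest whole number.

≈ 65

Taking area as weight: body column 111·38 = 4218, byline 107·91 = 9737, photo 213·93 = 19809, caption 243·135 = 32805. Sum 66569.
Σw·x = 4218·108 + 9737·139 + 19809·313 + 32805·444 = 22574624, so x̄ = 22574624/66569 ≈ 339.12.
Offset from x = 274: 339.12 − 274 ≈ 65.12.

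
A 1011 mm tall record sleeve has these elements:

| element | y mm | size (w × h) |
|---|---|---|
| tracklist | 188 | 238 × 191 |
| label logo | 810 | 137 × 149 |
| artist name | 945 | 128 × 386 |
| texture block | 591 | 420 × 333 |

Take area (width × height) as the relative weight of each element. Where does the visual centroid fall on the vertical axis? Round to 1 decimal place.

y ≈ 605.3

Taking area as weight: tracklist 238·191 = 45458, label logo 137·149 = 20413, artist name 128·386 = 49408, texture block 420·333 = 139860. Sum 255139.
y-moment: 45458·188 + 20413·810 + 49408·945 + 139860·591 = 154428454; centroid 154428454/255139 ≈ 605.27.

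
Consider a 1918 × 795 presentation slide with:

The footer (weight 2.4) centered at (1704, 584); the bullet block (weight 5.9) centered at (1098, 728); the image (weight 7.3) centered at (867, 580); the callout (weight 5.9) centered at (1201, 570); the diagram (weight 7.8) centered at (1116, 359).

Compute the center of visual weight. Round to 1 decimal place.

(1115.6, 549.3)

Weights sum to 2.4 + 5.9 + 7.3 + 5.9 + 7.8 = 29.3.
x-moment: 2.4·1704 + 5.9·1098 + 7.3·867 + 5.9·1201 + 7.8·1116 = 32687.6; centroid 32687.6/29.3 ≈ 1115.62.
y-moment: 2.4·584 + 5.9·728 + 7.3·580 + 5.9·570 + 7.8·359 = 16094.0; centroid 16094.0/29.3 ≈ 549.28.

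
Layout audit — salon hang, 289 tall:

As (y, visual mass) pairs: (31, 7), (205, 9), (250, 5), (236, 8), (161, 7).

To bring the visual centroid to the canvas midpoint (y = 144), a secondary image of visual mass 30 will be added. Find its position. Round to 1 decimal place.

y ≈ 105.9

New total weight: (7 + 9 + 5 + 8 + 7) + 30 = 66.
Along y: (6327 + 30·y) / 66 = 144 (existing moment 7·31 + 9·205 + 5·250 + 8·236 + 7·161 = 6327) ⇒ y = (9504 − 6327) / 30 ≈ 105.90.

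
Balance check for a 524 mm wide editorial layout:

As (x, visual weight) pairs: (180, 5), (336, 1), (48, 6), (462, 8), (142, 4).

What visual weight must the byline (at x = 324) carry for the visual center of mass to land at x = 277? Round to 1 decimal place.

w ≈ 18.3

Fixed elements: Σw = 5 + 1 + 6 + 8 + 4 = 24, Σw·x = 5·180 + 1·336 + 6·48 + 8·462 + 4·142 = 5788.
For the centroid to hit 277: (5788 + w·324) / (24 + w) = 277.
So w = (277·24 − 5788)/(324 − 277) = 860/47 ≈ 18.30.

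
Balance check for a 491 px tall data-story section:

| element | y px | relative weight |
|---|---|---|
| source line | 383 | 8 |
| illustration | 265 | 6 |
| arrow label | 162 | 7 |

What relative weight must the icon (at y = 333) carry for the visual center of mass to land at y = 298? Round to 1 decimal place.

Fixed elements: Σw = 8 + 6 + 7 = 21, Σw·y = 8·383 + 6·265 + 7·162 = 5788.
Balance at y = 298 requires (5788 + w·333) / (21 + w) = 298.
Rearranging, w·(333 − 298) = 298·21 − 5788 = 470, so w ≈ 470/35 = 13.43.

w ≈ 13.4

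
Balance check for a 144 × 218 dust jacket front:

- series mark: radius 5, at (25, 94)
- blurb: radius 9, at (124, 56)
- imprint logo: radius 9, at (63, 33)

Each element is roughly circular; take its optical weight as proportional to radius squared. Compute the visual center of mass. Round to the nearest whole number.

r² weights: series mark 5² = 25, blurb 9² = 81, imprint logo 9² = 81. Total = 187.
x: (25·25 + 81·124 + 81·63) / 187 = 15772 / 187 ≈ 84.34
y: (25·94 + 81·56 + 81·33) / 187 = 9559 / 187 ≈ 51.12

(84, 51)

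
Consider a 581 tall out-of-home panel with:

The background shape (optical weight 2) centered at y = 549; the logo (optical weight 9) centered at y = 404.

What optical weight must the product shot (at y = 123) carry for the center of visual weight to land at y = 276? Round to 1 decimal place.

Known weights sum to 2 + 9 = 11; their moment is 2·549 + 9·404 = 4734.
Balance at y = 276 requires (4734 + w·123) / (11 + w) = 276.
Solving: w = (276·11 − 4734) / (123 − 276) = -1698 / -153 ≈ 11.10.

w ≈ 11.1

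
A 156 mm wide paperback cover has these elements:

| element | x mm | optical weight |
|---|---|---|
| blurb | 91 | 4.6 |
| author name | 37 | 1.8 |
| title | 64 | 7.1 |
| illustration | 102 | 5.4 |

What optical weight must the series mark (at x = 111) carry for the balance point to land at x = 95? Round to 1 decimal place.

w ≈ 19.1

Known weights sum to 4.6 + 1.8 + 7.1 + 5.4 = 18.9; their moment is 4.6·91 + 1.8·37 + 7.1·64 + 5.4·102 = 1490.4.
Set Σw·x/Σw = 95: (1490.4 + 111w) = 95·(18.9 + w).
Solving: w = (95·18.9 − 1490.4) / (111 − 95) = 305.1 / 16 ≈ 19.07.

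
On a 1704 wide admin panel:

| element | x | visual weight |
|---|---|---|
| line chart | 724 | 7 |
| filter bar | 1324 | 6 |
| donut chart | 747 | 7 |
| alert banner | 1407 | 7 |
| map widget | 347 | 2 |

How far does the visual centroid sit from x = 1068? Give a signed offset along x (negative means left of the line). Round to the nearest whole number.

Total weight = 7 + 6 + 7 + 7 + 2 = 29.
x-moment: 7·724 + 6·1324 + 7·747 + 7·1407 + 2·347 = 28784; centroid 28784/29 ≈ 992.55.
Difference: 992.55 − 1068 ≈ -75.45.

≈ -75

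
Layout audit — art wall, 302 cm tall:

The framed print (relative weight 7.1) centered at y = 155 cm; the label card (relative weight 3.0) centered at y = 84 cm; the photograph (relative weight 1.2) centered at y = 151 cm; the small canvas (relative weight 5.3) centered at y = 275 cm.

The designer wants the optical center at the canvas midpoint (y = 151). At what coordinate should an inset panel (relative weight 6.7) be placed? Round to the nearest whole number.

With the inset panel, Σw becomes 7.1 + 3.0 + 1.2 + 5.3 + 6.7 = 23.3.
y: need Σw·y = 23.3·151 = 3518.3. Existing = 7.1·155 + 3.0·84 + 1.2·151 + 5.3·275 = 2991.2. Remainder 527.1 / 6.7 ≈ 78.67.

y ≈ 79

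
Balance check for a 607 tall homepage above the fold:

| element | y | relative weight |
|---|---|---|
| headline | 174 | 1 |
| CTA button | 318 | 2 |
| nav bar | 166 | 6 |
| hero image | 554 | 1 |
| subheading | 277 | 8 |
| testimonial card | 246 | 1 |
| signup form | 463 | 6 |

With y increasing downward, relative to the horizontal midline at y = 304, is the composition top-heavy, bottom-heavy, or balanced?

balanced

Weights sum to 1 + 2 + 6 + 1 + 8 + 1 + 6 = 25.
y-moment: 1·174 + 2·318 + 6·166 + 1·554 + 8·277 + 1·246 + 6·463 = 7600; centroid 7600/25 ≈ 304.00.
304.00 = 304 exactly: balanced.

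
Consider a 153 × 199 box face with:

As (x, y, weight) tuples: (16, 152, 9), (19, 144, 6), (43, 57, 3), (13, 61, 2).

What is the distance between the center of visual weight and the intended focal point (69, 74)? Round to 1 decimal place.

≈ 71.2

Weights sum to 9 + 6 + 3 + 2 = 20.
Σw·x = 9·16 + 6·19 + 3·43 + 2·13 = 413, so x̄ = 413/20 ≈ 20.65.
Σw·y = 9·152 + 6·144 + 3·57 + 2·61 = 2525, so ȳ = 2525/20 ≈ 126.25.
From (69, 74): dx = -48.35, dy = 52.25, so the distance is √(dx²+dy²) ≈ 71.19.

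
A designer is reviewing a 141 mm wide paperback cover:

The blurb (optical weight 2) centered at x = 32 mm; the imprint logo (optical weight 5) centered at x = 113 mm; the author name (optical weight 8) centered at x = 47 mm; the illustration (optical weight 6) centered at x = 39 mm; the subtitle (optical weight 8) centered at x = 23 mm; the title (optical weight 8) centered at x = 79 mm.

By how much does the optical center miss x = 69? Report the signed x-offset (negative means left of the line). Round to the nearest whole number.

Total weight = 2 + 5 + 8 + 6 + 8 + 8 = 37.
Σw·x = 2·32 + 5·113 + 8·47 + 6·39 + 8·23 + 8·79 = 2055, so x̄ = 2055/37 ≈ 55.54.
Difference: 55.54 − 69 ≈ -13.46.

≈ -13 mm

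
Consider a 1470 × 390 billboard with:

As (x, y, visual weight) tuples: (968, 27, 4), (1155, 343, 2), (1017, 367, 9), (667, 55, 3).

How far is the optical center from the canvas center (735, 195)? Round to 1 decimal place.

Weights sum to 4 + 2 + 9 + 3 = 18.
x-moment: 4·968 + 2·1155 + 9·1017 + 3·667 = 17336; centroid 17336/18 ≈ 963.11.
y-moment: 4·27 + 2·343 + 9·367 + 3·55 = 4262; centroid 4262/18 ≈ 236.78.
Relative to (735, 195): Δ = (228.11, 41.78); |Δ| = √(228.11² + 41.78²) ≈ 231.91.

≈ 231.9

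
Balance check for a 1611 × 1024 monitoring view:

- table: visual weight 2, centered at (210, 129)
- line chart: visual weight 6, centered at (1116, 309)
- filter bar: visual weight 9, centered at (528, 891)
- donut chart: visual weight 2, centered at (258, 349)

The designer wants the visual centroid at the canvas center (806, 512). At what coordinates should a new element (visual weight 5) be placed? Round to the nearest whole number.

With the new element, Σw becomes 2 + 6 + 9 + 2 + 5 = 24.
Along x: (12384 + 5·x) / 24 = 806 (existing moment 2·210 + 6·1116 + 9·528 + 2·258 = 12384) ⇒ x = (19344 − 12384) / 5 ≈ 1392.00.
Along y: (10829 + 5·y) / 24 = 512 (existing moment 2·129 + 6·309 + 9·891 + 2·349 = 10829) ⇒ y = (12288 − 10829) / 5 ≈ 291.80.

(1392, 292)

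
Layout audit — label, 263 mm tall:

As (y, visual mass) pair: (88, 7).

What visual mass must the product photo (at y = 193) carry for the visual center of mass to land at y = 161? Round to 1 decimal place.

w ≈ 16.0

Known: weight 7 with moment 7·88 = 616.
Balance at y = 161 requires (616 + w·193) / (7 + w) = 161.
Rearranging, w·(193 − 161) = 161·7 − 616 = 511, so w ≈ 511/32 = 15.97.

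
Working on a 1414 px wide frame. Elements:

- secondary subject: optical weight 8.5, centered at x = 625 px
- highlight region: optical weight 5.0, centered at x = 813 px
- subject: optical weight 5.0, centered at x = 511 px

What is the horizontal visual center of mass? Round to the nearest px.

x ≈ 645

Total weight = 8.5 + 5.0 + 5.0 = 18.5.
Σw·x = 8.5·625 + 5.0·813 + 5.0·511 = 11932.5, so x̄ = 11932.5/18.5 ≈ 645.00.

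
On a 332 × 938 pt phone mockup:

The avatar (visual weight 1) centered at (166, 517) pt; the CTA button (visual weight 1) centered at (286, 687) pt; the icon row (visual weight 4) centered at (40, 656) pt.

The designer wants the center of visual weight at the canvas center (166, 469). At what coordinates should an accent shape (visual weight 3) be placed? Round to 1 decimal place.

(294.0, 131.0)

After adding the accent shape, total weight = 1 + 1 + 4 + 3 = 9.
x: target moment 9×166 = 1494; current 1·166 + 1·286 + 4·40 = 612; the accent shape supplies 882, so x = 882/3 ≈ 294.00.
y: target moment 9×469 = 4221; current 1·517 + 1·687 + 4·656 = 3828; the accent shape supplies 393, so y = 393/3 ≈ 131.00.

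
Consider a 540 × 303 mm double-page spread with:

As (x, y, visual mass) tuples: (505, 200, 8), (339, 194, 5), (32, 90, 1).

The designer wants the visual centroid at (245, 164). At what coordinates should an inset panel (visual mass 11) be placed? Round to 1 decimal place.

(32.5, 130.9)

With the inset panel, Σw becomes 8 + 5 + 1 + 11 = 25.
x: need Σw·x = 25·245 = 6125. Existing = 8·505 + 5·339 + 1·32 = 5767. Remainder 358 / 11 ≈ 32.55.
y: need Σw·y = 25·164 = 4100. Existing = 8·200 + 5·194 + 1·90 = 2660. Remainder 1440 / 11 ≈ 130.91.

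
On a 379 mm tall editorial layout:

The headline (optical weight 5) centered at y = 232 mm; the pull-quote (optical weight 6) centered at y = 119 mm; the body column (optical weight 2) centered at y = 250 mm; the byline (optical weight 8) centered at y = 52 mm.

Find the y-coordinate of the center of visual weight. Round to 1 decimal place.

y ≈ 132.9

Total weight = 5 + 6 + 2 + 8 = 21.
Σw·y = 5·232 + 6·119 + 2·250 + 8·52 = 2790, so ȳ = 2790/21 ≈ 132.86.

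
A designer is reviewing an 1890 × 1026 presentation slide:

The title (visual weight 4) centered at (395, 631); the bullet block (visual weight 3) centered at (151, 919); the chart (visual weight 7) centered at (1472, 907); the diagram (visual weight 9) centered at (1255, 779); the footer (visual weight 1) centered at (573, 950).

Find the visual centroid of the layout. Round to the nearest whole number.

(1009, 816)

Σw = 4 + 3 + 7 + 9 + 1 = 24.
Σw·x = 4·395 + 3·151 + 7·1472 + 9·1255 + 1·573 = 24205, so x̄ = 24205/24 ≈ 1008.54.
Σw·y = 4·631 + 3·919 + 7·907 + 9·779 + 1·950 = 19591, so ȳ = 19591/24 ≈ 816.29.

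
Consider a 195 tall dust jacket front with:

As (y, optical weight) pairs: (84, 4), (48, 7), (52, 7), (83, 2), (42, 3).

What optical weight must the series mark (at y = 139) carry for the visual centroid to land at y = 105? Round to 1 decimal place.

Existing Σw = 23 (4 + 7 + 7 + 2 + 3); existing moment 4·84 + 7·48 + 7·52 + 2·83 + 3·42 = 1328.
Balance at y = 105 requires (1328 + w·139) / (23 + w) = 105.
So w = (105·23 − 1328)/(139 − 105) = 1087/34 ≈ 31.97.

w ≈ 32.0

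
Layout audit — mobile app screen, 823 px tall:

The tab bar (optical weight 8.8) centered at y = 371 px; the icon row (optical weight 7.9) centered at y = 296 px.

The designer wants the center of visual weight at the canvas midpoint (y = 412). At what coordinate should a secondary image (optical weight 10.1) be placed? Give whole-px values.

y ≈ 538

New total weight: (8.8 + 7.9) + 10.1 = 26.8.
Along y: (5603.2 + 10.1·y) / 26.8 = 412 (existing moment 8.8·371 + 7.9·296 = 5603.2) ⇒ y = (11041.6 − 5603.2) / 10.1 ≈ 538.46.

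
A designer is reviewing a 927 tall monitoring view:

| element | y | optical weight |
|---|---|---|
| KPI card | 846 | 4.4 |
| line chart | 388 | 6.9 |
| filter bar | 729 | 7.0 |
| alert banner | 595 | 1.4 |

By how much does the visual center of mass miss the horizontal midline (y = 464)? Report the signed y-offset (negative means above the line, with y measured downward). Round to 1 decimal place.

≈ 162.2

Weights sum to 4.4 + 6.9 + 7.0 + 1.4 = 19.7.
y: (4.4·846 + 6.9·388 + 7.0·729 + 1.4·595) / 19.7 = 12335.6 / 19.7 ≈ 626.17
Difference: 626.17 − 464 ≈ 162.17.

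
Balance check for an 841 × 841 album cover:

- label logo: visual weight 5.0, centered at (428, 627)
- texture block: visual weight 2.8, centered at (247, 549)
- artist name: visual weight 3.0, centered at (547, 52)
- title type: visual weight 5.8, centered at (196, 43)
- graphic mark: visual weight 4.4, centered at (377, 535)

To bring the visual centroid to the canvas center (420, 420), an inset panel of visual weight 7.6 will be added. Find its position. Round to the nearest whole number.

With the inset panel, Σw becomes 5.0 + 2.8 + 3.0 + 5.8 + 4.4 + 7.6 = 28.6.
x: need Σw·x = 28.6·420 = 12012.0. Existing = 5.0·428 + 2.8·247 + 3.0·547 + 5.8·196 + 4.4·377 = 7268.2. Remainder 4743.8 / 7.6 ≈ 624.18.
y: need Σw·y = 28.6·420 = 12012.0. Existing = 5.0·627 + 2.8·549 + 3.0·52 + 5.8·43 + 4.4·535 = 7431.6. Remainder 4580.4 / 7.6 ≈ 602.68.

(624, 603)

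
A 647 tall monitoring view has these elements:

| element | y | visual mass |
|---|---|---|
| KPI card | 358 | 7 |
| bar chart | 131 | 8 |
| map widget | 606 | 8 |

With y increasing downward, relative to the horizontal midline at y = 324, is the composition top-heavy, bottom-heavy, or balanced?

bottom-heavy

Σw = 7 + 8 + 8 = 23.
y-moment: 7·358 + 8·131 + 8·606 = 8402; centroid 8402/23 ≈ 365.30.
Since 365.3 is below (larger y than) 324, the composition reads bottom-heavy.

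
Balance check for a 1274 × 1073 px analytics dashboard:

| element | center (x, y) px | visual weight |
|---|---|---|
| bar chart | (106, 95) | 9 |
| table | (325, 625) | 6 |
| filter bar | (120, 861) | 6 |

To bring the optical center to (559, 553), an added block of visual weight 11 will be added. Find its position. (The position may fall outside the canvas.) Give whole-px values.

New total weight: (9 + 6 + 6) + 11 = 32.
x: target moment 32×559 = 17888; current 9·106 + 6·325 + 6·120 = 3624; the added block supplies 14264, so x = 14264/11 ≈ 1296.73.
y: target moment 32×553 = 17696; current 9·95 + 6·625 + 6·861 = 9771; the added block supplies 7925, so y = 7925/11 ≈ 720.45.

(1297, 720)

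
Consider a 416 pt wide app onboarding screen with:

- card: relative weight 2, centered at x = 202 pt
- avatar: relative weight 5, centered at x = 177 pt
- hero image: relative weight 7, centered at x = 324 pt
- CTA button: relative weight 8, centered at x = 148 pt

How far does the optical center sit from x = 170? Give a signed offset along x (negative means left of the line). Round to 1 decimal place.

Σw = 2 + 5 + 7 + 8 = 22.
x-moment: 2·202 + 5·177 + 7·324 + 8·148 = 4741; centroid 4741/22 ≈ 215.50.
Against x = 170, that's 215.50 − 170 = 45.50.

≈ 45.5 pt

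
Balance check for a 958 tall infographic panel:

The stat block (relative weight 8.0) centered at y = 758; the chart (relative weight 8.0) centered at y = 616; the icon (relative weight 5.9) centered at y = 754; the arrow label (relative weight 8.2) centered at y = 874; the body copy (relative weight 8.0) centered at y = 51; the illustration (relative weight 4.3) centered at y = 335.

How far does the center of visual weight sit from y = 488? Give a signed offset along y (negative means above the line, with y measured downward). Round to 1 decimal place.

Σw = 8.0 + 8.0 + 5.9 + 8.2 + 8.0 + 4.3 = 42.4.
Σw·y = 24455.9; ȳ = 24455.9/42.4 ≈ 576.79.
Offset from y = 488: 576.79 − 488 ≈ 88.79.

≈ 88.8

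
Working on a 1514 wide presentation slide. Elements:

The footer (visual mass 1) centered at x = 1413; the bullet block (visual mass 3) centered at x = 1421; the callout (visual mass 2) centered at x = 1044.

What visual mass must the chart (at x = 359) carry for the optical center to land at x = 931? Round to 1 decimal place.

w ≈ 3.8

Existing Σw = 6 (1 + 3 + 2); existing moment 1·1413 + 3·1421 + 2·1044 = 7764.
Set Σw·x/Σw = 931: (7764 + 359w) = 931·(6 + w).
Rearranging, w·(359 − 931) = 931·6 − 7764 = -2178, so w ≈ -2178/-572 = 3.81.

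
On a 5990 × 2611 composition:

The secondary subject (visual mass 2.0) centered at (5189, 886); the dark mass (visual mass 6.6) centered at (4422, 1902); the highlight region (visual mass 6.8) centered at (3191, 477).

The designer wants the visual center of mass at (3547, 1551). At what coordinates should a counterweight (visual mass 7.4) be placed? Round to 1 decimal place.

New total weight: (2.0 + 6.6 + 6.8) + 7.4 = 22.8.
Along x: (61262.0 + 7.4·x) / 22.8 = 3547 (existing moment 2.0·5189 + 6.6·4422 + 6.8·3191 = 61262.0) ⇒ x = (80871.6 − 61262.0) / 7.4 ≈ 2649.95.
Along y: (17568.8 + 7.4·y) / 22.8 = 1551 (existing moment 2.0·886 + 6.6·1902 + 6.8·477 = 17568.8) ⇒ y = (35362.8 − 17568.8) / 7.4 ≈ 2404.59.

(2649.9, 2404.6)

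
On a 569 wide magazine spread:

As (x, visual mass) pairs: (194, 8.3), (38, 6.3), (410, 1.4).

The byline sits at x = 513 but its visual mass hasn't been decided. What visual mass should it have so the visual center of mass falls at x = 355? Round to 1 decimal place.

w ≈ 20.6

Known weights sum to 8.3 + 6.3 + 1.4 = 16.0; their moment is 8.3·194 + 6.3·38 + 1.4·410 = 2423.6.
Set Σw·x/Σw = 355: (2423.6 + 513w) = 355·(16.0 + w).
So w = (355·16.0 − 2423.6)/(513 − 355) = 3256.4/158 ≈ 20.61.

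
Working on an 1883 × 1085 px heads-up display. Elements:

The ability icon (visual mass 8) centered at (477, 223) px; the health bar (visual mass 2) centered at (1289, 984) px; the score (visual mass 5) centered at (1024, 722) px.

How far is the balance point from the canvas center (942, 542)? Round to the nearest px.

Weights sum to 8 + 2 + 5 = 15.
x-moment: 8·477 + 2·1289 + 5·1024 = 11514; centroid 11514/15 ≈ 767.60.
y-moment: 8·223 + 2·984 + 5·722 = 7362; centroid 7362/15 ≈ 490.80.
Relative to (942, 542): Δ = (-174.40, -51.20); |Δ| = √(-174.40² + -51.20²) ≈ 181.76.

≈ 182 px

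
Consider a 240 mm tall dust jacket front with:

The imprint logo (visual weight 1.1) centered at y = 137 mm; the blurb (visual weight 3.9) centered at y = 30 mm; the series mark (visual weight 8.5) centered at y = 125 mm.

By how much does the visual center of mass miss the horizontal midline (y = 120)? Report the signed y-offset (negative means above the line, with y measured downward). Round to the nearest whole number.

Weights sum to 1.1 + 3.9 + 8.5 = 13.5.
Σw·y = 1.1·137 + 3.9·30 + 8.5·125 = 1330.2, so ȳ = 1330.2/13.5 ≈ 98.53.
Offset from y = 120: 98.53 − 120 ≈ -21.47.

≈ -21 mm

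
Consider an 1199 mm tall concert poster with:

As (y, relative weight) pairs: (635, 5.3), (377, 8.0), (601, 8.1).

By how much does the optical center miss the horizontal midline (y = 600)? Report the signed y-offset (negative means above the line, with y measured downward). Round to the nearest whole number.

Σw = 5.3 + 8.0 + 8.1 = 21.4.
y: (5.3·635 + 8.0·377 + 8.1·601) / 21.4 = 11249.6 / 21.4 ≈ 525.68
Difference: 525.68 − 600 ≈ -74.32.

≈ -74 mm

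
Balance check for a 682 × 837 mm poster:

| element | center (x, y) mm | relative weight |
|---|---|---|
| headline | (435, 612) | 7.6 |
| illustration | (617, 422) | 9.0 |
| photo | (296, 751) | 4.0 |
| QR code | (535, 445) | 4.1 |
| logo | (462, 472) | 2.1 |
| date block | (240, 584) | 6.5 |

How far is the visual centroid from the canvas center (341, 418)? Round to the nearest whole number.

Weights sum to 7.6 + 9.0 + 4.0 + 4.1 + 2.1 + 6.5 = 33.3.
Σw·x = 14766.7; x̄ = 14766.7/33.3 ≈ 443.44.
y: moment 18064.9 / weight 33.3 ≈ 542.49
Offset from (341, 418): Δx ≈ 102.44, Δy ≈ 124.49; distance = √(Δx² + Δy²) ≈ 161.22.

≈ 161 mm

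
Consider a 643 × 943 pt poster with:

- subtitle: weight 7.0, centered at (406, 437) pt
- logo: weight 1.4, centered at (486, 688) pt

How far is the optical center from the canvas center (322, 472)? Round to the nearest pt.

Total weight = 7.0 + 1.4 = 8.4.
Σw·x = 7.0·406 + 1.4·486 = 3522.4, so x̄ = 3522.4/8.4 ≈ 419.33.
Σw·y = 7.0·437 + 1.4·688 = 4022.2, so ȳ = 4022.2/8.4 ≈ 478.83.
Relative to (322, 472): Δ = (97.33, 6.83); |Δ| = √(97.33² + 6.83²) ≈ 97.57.

≈ 98 pt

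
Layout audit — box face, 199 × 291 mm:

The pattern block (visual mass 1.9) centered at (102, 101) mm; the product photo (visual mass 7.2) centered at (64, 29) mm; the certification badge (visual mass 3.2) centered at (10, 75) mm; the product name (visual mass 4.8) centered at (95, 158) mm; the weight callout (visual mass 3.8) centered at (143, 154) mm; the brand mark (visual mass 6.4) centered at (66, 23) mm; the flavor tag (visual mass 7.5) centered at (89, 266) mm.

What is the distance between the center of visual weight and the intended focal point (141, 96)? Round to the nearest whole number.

Total weight = 1.9 + 7.2 + 3.2 + 4.8 + 3.8 + 6.4 + 7.5 = 34.8.
x: moment 2775.9 / weight 34.8 ≈ 79.77
y: moment 4126.5 / weight 34.8 ≈ 118.58
Offset from (141, 96): Δx ≈ -61.23, Δy ≈ 22.58; distance = √(Δx² + Δy²) ≈ 65.26.

≈ 65 mm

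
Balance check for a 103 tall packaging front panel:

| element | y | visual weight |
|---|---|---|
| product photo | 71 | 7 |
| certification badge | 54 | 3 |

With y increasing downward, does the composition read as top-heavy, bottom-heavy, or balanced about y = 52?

bottom-heavy

Weights sum to 7 + 3 = 10.
y-moment: 7·71 + 3·54 = 659; centroid 659/10 ≈ 65.90.
65.9 vs midline 52 → bottom-heavy.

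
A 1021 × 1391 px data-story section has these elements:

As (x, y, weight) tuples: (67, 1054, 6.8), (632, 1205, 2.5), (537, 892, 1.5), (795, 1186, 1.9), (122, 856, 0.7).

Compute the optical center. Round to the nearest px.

Σw = 6.8 + 2.5 + 1.5 + 1.9 + 0.7 = 13.4.
Σw·x = 6.8·67 + 2.5·632 + 1.5·537 + 1.9·795 + 0.7·122 = 4437.0, so x̄ = 4437.0/13.4 ≈ 331.12.
Σw·y = 6.8·1054 + 2.5·1205 + 1.5·892 + 1.9·1186 + 0.7·856 = 14370.3, so ȳ = 14370.3/13.4 ≈ 1072.41.

(331, 1072)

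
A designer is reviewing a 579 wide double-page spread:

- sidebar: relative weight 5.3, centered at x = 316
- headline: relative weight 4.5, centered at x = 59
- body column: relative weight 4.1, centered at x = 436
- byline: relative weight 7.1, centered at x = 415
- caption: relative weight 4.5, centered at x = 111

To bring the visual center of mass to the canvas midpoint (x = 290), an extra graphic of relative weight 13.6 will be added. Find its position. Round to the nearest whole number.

New total weight: (5.3 + 4.5 + 4.1 + 7.1 + 4.5) + 13.6 = 39.1.
x: need Σw·x = 39.1·290 = 11339.0. Existing = 5.3·316 + 4.5·59 + 4.1·436 + 7.1·415 + 4.5·111 = 7173.9. Remainder 4165.1 / 13.6 ≈ 306.26.

x ≈ 306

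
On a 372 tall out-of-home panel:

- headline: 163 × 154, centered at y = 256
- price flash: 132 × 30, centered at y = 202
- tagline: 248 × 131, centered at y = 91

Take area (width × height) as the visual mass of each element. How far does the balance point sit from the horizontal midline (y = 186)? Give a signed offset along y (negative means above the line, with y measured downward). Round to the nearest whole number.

Areas: headline 163·154 = 25102, price flash 132·30 = 3960, tagline 248·131 = 32488. Total weight = 61550.
Σw·y = 25102·256 + 3960·202 + 32488·91 = 10182440, so ȳ = 10182440/61550 ≈ 165.43.
Offset from y = 186: 165.43 − 186 ≈ -20.57.

≈ -21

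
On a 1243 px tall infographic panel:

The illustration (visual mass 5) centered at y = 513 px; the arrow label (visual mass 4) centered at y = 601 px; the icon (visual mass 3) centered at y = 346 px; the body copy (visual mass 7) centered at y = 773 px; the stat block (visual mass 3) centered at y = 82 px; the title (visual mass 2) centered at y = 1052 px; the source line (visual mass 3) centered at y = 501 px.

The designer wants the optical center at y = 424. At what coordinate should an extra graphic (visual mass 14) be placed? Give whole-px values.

With the extra graphic, Σw becomes 5 + 4 + 3 + 7 + 3 + 2 + 3 + 14 = 41.
y: target moment 41×424 = 17384; current 5·513 + 4·601 + 3·346 + 7·773 + 3·82 + 2·1052 + 3·501 = 15271; the extra graphic supplies 2113, so y = 2113/14 ≈ 150.93.

y ≈ 151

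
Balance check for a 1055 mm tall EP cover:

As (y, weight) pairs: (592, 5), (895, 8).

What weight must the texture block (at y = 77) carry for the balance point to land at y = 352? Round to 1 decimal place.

w ≈ 20.2

Fixed elements: Σw = 5 + 8 = 13, Σw·y = 5·592 + 8·895 = 10120.
Set Σw·y/Σw = 352: (10120 + 77w) = 352·(13 + w).
Rearranging, w·(77 − 352) = 352·13 − 10120 = -5544, so w ≈ -5544/-275 = 20.16.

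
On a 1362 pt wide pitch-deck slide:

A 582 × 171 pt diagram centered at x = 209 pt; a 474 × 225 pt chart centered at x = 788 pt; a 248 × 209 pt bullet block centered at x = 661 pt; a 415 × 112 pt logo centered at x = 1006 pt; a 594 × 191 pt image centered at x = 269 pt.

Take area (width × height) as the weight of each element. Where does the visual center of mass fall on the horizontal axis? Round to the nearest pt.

x ≈ 518

Taking area as weight: diagram 582·171 = 99522, chart 474·225 = 106650, bullet block 248·209 = 51832, logo 415·112 = 46480, image 594·191 = 113454. Sum 417938.
Σw·x = 99522·209 + 106650·788 + 51832·661 + 46480·1006 + 113454·269 = 216379256, so x̄ = 216379256/417938 ≈ 517.73.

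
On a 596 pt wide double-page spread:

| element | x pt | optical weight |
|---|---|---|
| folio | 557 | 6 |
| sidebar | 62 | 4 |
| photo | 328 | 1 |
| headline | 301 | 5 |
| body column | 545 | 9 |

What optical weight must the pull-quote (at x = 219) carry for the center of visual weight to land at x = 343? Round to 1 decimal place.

Known weights sum to 6 + 4 + 1 + 5 + 9 = 25; their moment is 6·557 + 4·62 + 1·328 + 5·301 + 9·545 = 10328.
Balance at x = 343 requires (10328 + w·219) / (25 + w) = 343.
Rearranging, w·(219 − 343) = 343·25 − 10328 = -1753, so w ≈ -1753/-124 = 14.14.

w ≈ 14.1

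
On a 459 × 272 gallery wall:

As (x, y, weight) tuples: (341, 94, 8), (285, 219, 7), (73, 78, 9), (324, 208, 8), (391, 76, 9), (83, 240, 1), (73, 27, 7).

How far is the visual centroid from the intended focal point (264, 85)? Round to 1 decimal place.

Total weight = 8 + 7 + 9 + 8 + 9 + 1 + 7 = 49.
x-moment: 8·341 + 7·285 + 9·73 + 8·324 + 9·391 + 1·83 + 7·73 = 12085; centroid 12085/49 ≈ 246.63.
y-moment: 8·94 + 7·219 + 9·78 + 8·208 + 9·76 + 1·240 + 7·27 = 5764; centroid 5764/49 ≈ 117.63.
Relative to (264, 85): Δ = (-17.37, 32.63); |Δ| = √(-17.37² + 32.63²) ≈ 36.97.

≈ 37.0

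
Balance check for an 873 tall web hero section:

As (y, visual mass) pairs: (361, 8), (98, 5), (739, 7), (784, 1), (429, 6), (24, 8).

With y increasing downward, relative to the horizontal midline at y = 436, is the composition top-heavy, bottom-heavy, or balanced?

Σw = 8 + 5 + 7 + 1 + 6 + 8 = 35.
y: (8·361 + 5·98 + 7·739 + 1·784 + 6·429 + 8·24) / 35 = 12101 / 35 ≈ 345.74
345.7 vs midline 436 → top-heavy.

top-heavy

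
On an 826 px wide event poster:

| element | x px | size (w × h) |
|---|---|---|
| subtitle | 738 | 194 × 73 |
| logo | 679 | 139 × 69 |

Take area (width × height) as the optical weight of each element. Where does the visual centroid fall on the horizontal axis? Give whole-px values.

x ≈ 714

Areas → weights: subtitle 194·73 = 14162, logo 139·69 = 9591; Σw = 23753.
x: (14162·738 + 9591·679) / 23753 = 16963845 / 23753 ≈ 714.18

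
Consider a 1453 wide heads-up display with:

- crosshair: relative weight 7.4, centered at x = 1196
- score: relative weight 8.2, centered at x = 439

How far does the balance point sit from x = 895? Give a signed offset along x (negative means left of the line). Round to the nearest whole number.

Weights sum to 7.4 + 8.2 = 15.6.
x: (7.4·1196 + 8.2·439) / 15.6 = 12450.2 / 15.6 ≈ 798.09
Against x = 895, that's 798.09 − 895 = -96.91.

≈ -97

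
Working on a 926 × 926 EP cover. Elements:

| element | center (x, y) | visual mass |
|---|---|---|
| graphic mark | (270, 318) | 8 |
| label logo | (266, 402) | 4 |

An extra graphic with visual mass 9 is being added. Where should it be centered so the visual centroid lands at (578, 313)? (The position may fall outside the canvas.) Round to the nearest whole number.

(990, 269)

New total weight: (8 + 4) + 9 = 21.
x: target moment 21×578 = 12138; current 8·270 + 4·266 = 3224; the extra graphic supplies 8914, so x = 8914/9 ≈ 990.44.
y: target moment 21×313 = 6573; current 8·318 + 4·402 = 4152; the extra graphic supplies 2421, so y = 2421/9 ≈ 269.00.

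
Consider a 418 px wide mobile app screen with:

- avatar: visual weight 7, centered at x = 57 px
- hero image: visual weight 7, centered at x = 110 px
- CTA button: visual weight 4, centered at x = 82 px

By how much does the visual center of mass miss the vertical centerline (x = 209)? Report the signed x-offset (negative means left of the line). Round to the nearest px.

≈ -126 px

Total weight = 7 + 7 + 4 = 18.
x-moment: 7·57 + 7·110 + 4·82 = 1497; centroid 1497/18 ≈ 83.17.
Against x = 209, that's 83.17 − 209 = -125.83.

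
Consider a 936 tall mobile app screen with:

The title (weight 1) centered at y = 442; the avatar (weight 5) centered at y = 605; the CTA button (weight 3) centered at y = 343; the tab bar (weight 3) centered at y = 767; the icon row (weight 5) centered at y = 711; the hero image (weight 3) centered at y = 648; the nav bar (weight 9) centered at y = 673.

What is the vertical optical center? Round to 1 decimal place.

Σw = 1 + 5 + 3 + 3 + 5 + 3 + 9 = 29.
y: moment 18353 / weight 29 ≈ 632.86

y ≈ 632.9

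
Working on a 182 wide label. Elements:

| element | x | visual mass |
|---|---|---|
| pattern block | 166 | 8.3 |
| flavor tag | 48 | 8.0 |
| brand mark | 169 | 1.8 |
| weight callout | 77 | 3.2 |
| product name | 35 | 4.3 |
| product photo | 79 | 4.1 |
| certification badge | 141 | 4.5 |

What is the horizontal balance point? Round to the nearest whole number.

Σw = 8.3 + 8.0 + 1.8 + 3.2 + 4.3 + 4.1 + 4.5 = 34.2.
x: moment 3421.3 / weight 34.2 ≈ 100.04

x ≈ 100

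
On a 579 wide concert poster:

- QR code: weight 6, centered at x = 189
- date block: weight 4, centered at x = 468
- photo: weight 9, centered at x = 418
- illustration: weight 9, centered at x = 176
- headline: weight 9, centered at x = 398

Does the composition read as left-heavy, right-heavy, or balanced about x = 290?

right-heavy

Weights sum to 6 + 4 + 9 + 9 + 9 = 37.
Σw·x = 6·189 + 4·468 + 9·418 + 9·176 + 9·398 = 11934, so x̄ = 11934/37 ≈ 322.54.
322.5 lies right of the midline 290, so the layout is right-heavy.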